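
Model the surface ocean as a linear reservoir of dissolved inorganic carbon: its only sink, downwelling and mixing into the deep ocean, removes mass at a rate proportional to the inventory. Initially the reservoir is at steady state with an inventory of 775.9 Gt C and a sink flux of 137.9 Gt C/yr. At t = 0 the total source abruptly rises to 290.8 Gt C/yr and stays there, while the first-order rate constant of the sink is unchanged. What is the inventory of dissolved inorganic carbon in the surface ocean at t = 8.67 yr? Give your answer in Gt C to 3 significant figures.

τ = M₀/F₀ = 775.9/137.9 = 5.627 yr; rate constant k = 1/τ.
New steady state M_∞ = F₁/k = F₁·τ = 290.8 × 5.627 = 1636.2 Gt C.
M(t) = M_∞ + (M₀ − M_∞)·e^(−t/τ); t/τ = 8.67/5.627 = 1.541, so e^(−t/τ) = 0.2142.
M(t) = 1636.2 − 860.3 × 0.2142 = 1451.9 Gt C.

1450 Gt C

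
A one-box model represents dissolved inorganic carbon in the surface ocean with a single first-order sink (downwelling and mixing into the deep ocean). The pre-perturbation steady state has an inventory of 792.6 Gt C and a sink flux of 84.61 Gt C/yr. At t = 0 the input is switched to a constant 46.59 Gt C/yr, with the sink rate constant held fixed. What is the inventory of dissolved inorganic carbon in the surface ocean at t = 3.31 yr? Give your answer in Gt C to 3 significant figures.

687 Gt C

The sink rate constant is k = F₀/M₀ = 84.61/792.6 = 0.1067 yr⁻¹.
Solving dM/dt = F₁ − kM with M(0) = M₀ gives M(t) = F₁/k + (M₀ − F₁/k)·e^(−kt).
F₁/k = 46.59/0.1067 = 436.44 Gt C; kt = 0.1067 × 3.31 = 0.3533, e^(−kt) = 0.7023.
M(3.31) = 436.44 + (792.6 − 436.44) × 0.7023 = 436.44 + 250.1 = 686.58 Gt C.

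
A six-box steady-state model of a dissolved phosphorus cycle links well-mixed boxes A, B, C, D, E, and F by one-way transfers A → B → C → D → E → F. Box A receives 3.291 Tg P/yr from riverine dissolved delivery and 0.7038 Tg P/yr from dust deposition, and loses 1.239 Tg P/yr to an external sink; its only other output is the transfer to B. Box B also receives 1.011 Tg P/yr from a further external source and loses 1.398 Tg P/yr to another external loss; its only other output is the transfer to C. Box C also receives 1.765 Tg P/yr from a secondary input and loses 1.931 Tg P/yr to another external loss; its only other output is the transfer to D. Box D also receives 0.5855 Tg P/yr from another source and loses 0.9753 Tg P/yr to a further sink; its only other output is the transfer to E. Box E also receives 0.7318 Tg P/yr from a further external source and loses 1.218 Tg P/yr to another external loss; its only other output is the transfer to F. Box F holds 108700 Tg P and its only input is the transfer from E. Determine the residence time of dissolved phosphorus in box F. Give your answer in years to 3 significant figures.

Box A: F(A→B) = (3.291 + 0.7038) − 1.239 = 2.7558 Tg P/yr.
Box B: F(B→C) = (2.7558 + 1.011) − 1.398 = 2.3688 Tg P/yr.
Box C: F(C→D) = (2.3688 + 1.765) − 1.931 = 2.2028 Tg P/yr.
Box D: F(D→E) = (2.2028 + 0.5855) − 0.9753 = 1.8130 Tg P/yr.
Box E: F(E→F) = (1.8130 + 0.7318) − 1.218 = 1.3268 Tg P/yr.
Box F throughput = its input = 1.3268 Tg P/yr; τ = 108700 / 1.3268 = 81930 yr.

81900 yr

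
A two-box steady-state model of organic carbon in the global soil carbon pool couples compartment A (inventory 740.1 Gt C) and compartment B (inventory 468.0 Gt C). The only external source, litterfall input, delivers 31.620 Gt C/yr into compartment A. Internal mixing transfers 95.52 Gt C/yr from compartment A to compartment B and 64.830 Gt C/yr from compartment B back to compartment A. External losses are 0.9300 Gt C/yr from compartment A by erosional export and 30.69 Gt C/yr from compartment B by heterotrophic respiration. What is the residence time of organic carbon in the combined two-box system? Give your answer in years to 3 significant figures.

38.2 yr

For the system as a whole, the A↔B exchange is internal and contributes nothing to the throughput; only the external sinks remove mass.
M_total = 740.1 + 468.0 = 1208.1 Gt C.
ΣF_external_out = 0.9300 + 30.69 = 31.620 Gt C/yr.
τ = M_total / ΣF_ext = 1208.1 / 31.620 = 38.21 yr.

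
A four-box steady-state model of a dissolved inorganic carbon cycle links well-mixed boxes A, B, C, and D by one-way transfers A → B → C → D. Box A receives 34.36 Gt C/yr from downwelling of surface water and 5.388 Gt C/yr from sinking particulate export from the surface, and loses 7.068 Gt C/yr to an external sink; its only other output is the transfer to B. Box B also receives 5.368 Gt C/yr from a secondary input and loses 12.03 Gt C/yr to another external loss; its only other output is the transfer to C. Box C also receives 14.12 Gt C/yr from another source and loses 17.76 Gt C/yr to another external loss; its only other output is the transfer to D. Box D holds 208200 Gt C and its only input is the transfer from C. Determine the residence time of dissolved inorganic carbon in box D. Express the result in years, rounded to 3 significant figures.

Box A: F(A→B) = (34.36 + 5.388) − 7.068 = 32.680 Gt C/yr.
Box B: F(B→C) = (32.680 + 5.368) − 12.03 = 26.018 Gt C/yr.
Box C: F(C→D) = (26.018 + 14.12) − 17.76 = 22.378 Gt C/yr.
Box D throughput = its input = 22.378 Gt C/yr; τ = 208200 / 22.378 = 9304 yr.

9300 yr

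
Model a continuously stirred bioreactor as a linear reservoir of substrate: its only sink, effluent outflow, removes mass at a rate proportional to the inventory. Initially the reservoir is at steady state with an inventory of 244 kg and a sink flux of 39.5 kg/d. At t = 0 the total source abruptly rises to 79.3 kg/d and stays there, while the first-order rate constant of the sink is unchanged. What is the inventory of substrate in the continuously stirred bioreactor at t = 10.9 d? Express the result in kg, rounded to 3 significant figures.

448 kg

Residence time τ = M₀/F₀ = 6.177 d. The eventual steady state is M_∞ = M₀·(F₁/F₀) = 244 × 79.3/39.5 = 489.85 kg.
The anomaly ΔM(t) = M(t) − M_∞ decays as ΔM₀·e^(−t/τ) with ΔM₀ = 244 − 489.85 = −245.9 kg.
At t = 10.9 d, e^(−t/τ) = e^(−1.765) = 0.1713, so ΔM = −42.11 kg and M = 489.85 − 42.11 = 447.75 kg.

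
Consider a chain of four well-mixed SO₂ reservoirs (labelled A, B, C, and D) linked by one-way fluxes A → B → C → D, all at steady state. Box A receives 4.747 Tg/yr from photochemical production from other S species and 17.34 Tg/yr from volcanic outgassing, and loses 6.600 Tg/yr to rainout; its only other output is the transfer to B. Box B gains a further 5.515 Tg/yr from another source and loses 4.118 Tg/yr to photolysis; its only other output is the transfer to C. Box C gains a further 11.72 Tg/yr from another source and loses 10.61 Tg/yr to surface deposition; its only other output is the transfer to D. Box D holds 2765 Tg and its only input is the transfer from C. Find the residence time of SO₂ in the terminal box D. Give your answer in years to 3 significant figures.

Box A: F(A→B) = (4.747 + 17.34) − 6.600 = 15.487 Tg/yr.
Box B: F(B→C) = (15.487 + 5.515) − 4.118 = 16.884 Tg/yr.
Box C: F(C→D) = (16.884 + 11.72) − 10.61 = 17.994 Tg/yr.
Box D throughput = its input = 17.994 Tg/yr; τ = 2765 / 17.994 = 153.7 yr.

154 yr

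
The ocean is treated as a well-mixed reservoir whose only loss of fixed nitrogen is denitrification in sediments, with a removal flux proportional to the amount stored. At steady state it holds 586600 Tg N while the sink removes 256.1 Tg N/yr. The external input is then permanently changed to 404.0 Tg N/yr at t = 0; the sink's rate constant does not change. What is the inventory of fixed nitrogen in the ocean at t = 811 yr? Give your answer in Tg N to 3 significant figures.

688000 Tg N

τ = M₀/F₀ = 586600/256.1 = 2291 yr; rate constant k = 1/τ.
New steady state M_∞ = F₁/k = F₁·τ = 404.0 × 2291 = 925370 Tg N.
M(t) = M_∞ + (M₀ − M_∞)·e^(−t/τ); t/τ = 811/2291 = 0.3541, so e^(−t/τ) = 0.7018.
M(t) = 925370 − 338800 × 0.7018 = 687610 Tg N.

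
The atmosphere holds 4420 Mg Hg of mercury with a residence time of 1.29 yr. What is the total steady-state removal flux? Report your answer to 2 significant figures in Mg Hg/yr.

3400 Mg Hg/yr

F = M / τ = 4420 / 1.29 = 3426 Mg Hg/yr.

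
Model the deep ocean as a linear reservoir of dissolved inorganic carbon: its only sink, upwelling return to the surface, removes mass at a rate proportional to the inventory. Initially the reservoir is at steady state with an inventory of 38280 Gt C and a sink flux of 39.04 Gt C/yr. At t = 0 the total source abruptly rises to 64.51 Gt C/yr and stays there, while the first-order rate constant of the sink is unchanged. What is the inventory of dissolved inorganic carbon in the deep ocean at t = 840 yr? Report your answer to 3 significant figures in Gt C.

52700 Gt C

The sink rate constant is k = F₀/M₀ = 39.04/38280 = 0.001020 yr⁻¹.
Solving dM/dt = F₁ − kM with M(0) = M₀ gives M(t) = F₁/k + (M₀ − F₁/k)·e^(−kt).
F₁/k = 64.51/0.001020 = 63254 Gt C; kt = 0.001020 × 840 = 0.8567, e^(−kt) = 0.4246.
M(840) = 63254 + (38280 − 63254) × 0.4246 = 63254 − 10600 = 52651 Gt C.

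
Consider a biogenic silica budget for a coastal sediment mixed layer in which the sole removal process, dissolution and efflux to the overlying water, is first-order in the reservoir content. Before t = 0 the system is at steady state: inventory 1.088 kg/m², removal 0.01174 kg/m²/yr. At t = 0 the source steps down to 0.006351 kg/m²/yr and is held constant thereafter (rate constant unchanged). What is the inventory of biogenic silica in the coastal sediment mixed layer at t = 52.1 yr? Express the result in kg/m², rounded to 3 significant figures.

0.873 kg/m²

Residence time τ = M₀/F₀ = 92.67 yr. The eventual steady state is M_∞ = M₀·(F₁/F₀) = 1.088 × 0.006351/0.01174 = 0.58858 kg/m².
The anomaly ΔM(t) = M(t) − M_∞ decays as ΔM₀·e^(−t/τ) with ΔM₀ = 1.088 − 0.58858 = 0.4994 kg/m².
At t = 52.1 yr, e^(−t/τ) = e^(−0.5622) = 0.5700, so ΔM = 0.2847 kg/m² and M = 0.58858 + 0.2847 = 0.87323 kg/m².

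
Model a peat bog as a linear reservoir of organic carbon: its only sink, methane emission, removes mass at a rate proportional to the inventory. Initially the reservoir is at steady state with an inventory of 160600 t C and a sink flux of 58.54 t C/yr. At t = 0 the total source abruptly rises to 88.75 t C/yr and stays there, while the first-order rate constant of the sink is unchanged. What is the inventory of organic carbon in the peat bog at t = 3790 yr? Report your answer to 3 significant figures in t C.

223000 t C

Residence time τ = M₀/F₀ = 2743 yr. The eventual steady state is M_∞ = M₀·(F₁/F₀) = 160600 × 88.75/58.54 = 243480 t C.
The anomaly ΔM(t) = M(t) − M_∞ decays as ΔM₀·e^(−t/τ) with ΔM₀ = 160600 − 243480 = −82880 t C.
At t = 3790 yr, e^(−t/τ) = e^(−1.381) = 0.2512, so ΔM = −20820 t C and M = 243480 − 20820 = 222660 t C.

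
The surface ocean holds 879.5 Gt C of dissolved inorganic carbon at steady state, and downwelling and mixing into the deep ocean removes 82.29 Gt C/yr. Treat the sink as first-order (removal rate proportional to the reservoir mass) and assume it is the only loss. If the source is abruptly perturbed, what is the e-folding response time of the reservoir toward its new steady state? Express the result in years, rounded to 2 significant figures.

11 yr

For a linear reservoir the response time equals the residence time τ = M/F.
τ = 879.5 / 82.29 = 10.69 yr.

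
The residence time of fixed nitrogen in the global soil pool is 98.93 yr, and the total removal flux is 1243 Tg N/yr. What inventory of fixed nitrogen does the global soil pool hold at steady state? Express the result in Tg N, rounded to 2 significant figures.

τ = M/F ⇒ M = τ × F = 98.93 × 1243 = 123000 Tg N.

120000 Tg N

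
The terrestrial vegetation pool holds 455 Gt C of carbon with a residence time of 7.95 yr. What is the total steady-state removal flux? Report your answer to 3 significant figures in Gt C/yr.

F = M / τ = 455 / 7.95 = 57.23 Gt C/yr.

57.2 Gt C/yr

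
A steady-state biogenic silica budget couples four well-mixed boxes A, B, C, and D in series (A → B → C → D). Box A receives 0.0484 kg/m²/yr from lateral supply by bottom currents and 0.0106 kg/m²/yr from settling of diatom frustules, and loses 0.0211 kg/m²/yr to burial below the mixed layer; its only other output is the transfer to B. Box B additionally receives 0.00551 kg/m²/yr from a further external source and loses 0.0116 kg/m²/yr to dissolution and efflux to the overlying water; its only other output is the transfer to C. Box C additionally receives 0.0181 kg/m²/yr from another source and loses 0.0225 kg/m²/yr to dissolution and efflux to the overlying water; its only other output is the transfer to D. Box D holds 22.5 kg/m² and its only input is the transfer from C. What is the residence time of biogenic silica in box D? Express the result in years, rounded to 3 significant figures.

821 yr

Box A: F(A→B) = (0.0484 + 0.0106) − 0.0211 = 0.037900 kg/m²/yr.
Box B: F(B→C) = (0.037900 + 0.00551) − 0.0116 = 0.031810 kg/m²/yr.
Box C: F(C→D) = (0.031810 + 0.0181) − 0.0225 = 0.027410 kg/m²/yr.
Box D throughput = its input = 0.027410 kg/m²/yr; τ = 22.5 / 0.027410 = 820.9 yr.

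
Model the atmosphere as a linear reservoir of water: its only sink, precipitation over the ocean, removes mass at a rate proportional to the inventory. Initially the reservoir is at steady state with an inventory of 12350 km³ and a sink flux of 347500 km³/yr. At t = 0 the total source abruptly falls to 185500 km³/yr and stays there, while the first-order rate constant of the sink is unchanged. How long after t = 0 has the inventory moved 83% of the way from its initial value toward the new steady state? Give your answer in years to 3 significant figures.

0.0630 yr

τ = M₀/F₀ = 12350/347500 = 0.03554 yr.
The remaining gap fraction is e^(−t/τ); 83% covered ⇒ e^(−t/τ) = 0.170.
t = −τ ln(0.170) = 0.03554 × 1.772 = 0.06297 yr.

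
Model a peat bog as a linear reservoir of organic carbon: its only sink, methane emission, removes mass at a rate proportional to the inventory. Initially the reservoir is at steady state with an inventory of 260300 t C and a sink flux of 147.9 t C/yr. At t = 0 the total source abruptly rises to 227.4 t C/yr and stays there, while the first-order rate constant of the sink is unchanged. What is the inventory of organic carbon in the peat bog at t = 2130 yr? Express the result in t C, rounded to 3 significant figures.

The sink rate constant is k = F₀/M₀ = 147.9/260300 = 0.0005682 yr⁻¹.
Solving dM/dt = F₁ − kM with M(0) = M₀ gives M(t) = F₁/k + (M₀ − F₁/k)·e^(−kt).
F₁/k = 227.4/0.0005682 = 400220 t C; kt = 0.0005682 × 2130 = 1.210, e^(−kt) = 0.2981.
M(2130) = 400220 + (260300 − 400220) × 0.2981 = 400220 − 41710 = 358500 t C.

359000 t C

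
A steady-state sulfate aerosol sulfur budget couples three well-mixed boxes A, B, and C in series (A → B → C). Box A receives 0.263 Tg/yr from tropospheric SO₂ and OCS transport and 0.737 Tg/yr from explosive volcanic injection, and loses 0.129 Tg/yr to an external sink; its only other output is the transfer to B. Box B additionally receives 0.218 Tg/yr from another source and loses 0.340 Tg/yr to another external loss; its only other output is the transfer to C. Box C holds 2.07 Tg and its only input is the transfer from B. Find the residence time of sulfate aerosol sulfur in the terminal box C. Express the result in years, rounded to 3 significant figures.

Box A: F(A→B) = (0.263 + 0.737) − 0.129 = 0.87100 Tg/yr.
Box B: F(B→C) = (0.87100 + 0.218) − 0.340 = 0.74900 Tg/yr.
Box C throughput = its input = 0.74900 Tg/yr; τ = 2.07 / 0.74900 = 2.764 yr.

2.76 yr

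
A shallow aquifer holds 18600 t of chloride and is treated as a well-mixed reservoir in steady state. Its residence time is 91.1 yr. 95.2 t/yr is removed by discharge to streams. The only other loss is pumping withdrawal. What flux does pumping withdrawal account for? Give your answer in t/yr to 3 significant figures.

109 t/yr

Total removal F = M/τ = 18600 / 91.1 = 204.2 t/yr.
Pumping withdrawal = F − (95.2) = 204.2 − 95.20 = 109.0 t/yr.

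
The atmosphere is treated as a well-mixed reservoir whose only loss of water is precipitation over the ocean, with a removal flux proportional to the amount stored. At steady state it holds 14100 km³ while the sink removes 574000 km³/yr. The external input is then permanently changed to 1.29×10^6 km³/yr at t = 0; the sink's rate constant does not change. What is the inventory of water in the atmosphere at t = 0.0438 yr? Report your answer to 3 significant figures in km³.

28700 km³

τ = M₀/F₀ = 14100/574000 = 0.02456 yr; rate constant k = 1/τ.
New steady state M_∞ = F₁/k = F₁·τ = 1.29×10^6 × 0.02456 = 31688 km³.
M(t) = M_∞ + (M₀ − M_∞)·e^(−t/τ); t/τ = 0.0438/0.02456 = 1.783, so e^(−t/τ) = 0.1681.
M(t) = 31688 − 17590 × 0.1681 = 28731 km³.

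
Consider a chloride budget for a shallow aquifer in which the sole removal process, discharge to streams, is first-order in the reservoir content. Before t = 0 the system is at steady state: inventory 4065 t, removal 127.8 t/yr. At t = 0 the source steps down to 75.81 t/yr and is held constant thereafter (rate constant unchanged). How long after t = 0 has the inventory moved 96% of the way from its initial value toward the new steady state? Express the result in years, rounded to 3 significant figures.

τ = M₀/F₀ = 4065/127.8 = 31.81 yr.
The remaining gap fraction is e^(−t/τ); 96% covered ⇒ e^(−t/τ) = 0.0400.
t = −τ ln(0.0400) = 31.81 × 3.219 = 102.4 yr.

102 yr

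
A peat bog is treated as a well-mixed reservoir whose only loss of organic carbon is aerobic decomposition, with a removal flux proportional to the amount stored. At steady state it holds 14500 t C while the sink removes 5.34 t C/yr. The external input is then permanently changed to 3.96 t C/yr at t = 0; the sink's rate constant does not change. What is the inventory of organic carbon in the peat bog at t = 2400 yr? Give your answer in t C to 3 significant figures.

12300 t C

The sink rate constant is k = F₀/M₀ = 5.34/14500 = 0.0003683 yr⁻¹.
Solving dM/dt = F₁ − kM with M(0) = M₀ gives M(t) = F₁/k + (M₀ − F₁/k)·e^(−kt).
F₁/k = 3.96/0.0003683 = 10753 t C; kt = 0.0003683 × 2400 = 0.8839, e^(−kt) = 0.4132.
M(2400) = 10753 + (14500 − 10753) × 0.4132 = 10753 + 1548 = 12301 t C.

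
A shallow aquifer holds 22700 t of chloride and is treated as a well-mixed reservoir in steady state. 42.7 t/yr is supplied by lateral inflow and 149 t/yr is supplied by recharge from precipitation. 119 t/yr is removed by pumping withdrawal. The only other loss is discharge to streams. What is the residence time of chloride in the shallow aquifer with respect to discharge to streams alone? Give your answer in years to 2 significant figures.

At steady state ΣF_in = ΣF_out.
ΣF_in = 42.7 + 149 = 191.70 t/yr.
Discharge to streams flux = ΣF_in − (119) = 191.70 − 119.0 = 72.70 t/yr.
τ = M / F = 22700 / 72.70 = 312.2 yr.

310 yr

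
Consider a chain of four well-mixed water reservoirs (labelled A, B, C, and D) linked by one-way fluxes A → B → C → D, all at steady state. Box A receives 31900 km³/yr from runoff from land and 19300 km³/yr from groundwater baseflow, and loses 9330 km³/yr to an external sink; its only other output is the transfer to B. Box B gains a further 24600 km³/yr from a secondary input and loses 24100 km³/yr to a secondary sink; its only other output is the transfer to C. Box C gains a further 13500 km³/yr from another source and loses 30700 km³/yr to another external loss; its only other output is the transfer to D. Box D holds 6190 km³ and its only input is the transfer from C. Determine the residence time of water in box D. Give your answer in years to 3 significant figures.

0.246 yr

Box A: F(A→B) = (31900 + 19300) − 9330 = 41870 km³/yr.
Box B: F(B→C) = (41870 + 24600) − 24100 = 42370 km³/yr.
Box C: F(C→D) = (42370 + 13500) − 30700 = 25170 km³/yr.
Box D throughput = its input = 25170 km³/yr; τ = 6190 / 25170 = 0.2459 yr.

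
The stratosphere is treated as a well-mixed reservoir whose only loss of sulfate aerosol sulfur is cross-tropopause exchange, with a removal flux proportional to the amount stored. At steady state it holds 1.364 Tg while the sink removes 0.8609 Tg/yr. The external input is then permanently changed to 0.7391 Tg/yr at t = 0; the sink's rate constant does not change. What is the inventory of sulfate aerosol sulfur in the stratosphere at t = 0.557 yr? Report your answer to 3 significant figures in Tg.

τ = M₀/F₀ = 1.364/0.8609 = 1.584 yr; rate constant k = 1/τ.
New steady state M_∞ = F₁/k = F₁·τ = 0.7391 × 1.584 = 1.1710 Tg.
M(t) = M_∞ + (M₀ − M_∞)·e^(−t/τ); t/τ = 0.557/1.584 = 0.3516, so e^(−t/τ) = 0.7036.
M(t) = 1.1710 + 0.1930 × 0.7036 = 1.3068 Tg.

1.31 Tg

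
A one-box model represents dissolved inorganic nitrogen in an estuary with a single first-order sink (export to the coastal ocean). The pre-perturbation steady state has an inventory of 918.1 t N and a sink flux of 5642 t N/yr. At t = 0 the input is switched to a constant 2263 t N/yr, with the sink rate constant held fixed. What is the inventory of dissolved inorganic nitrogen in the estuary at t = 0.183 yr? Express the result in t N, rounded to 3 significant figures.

547 t N

τ = M₀/F₀ = 918.1/5642 = 0.1627 yr; rate constant k = 1/τ.
New steady state M_∞ = F₁/k = F₁·τ = 2263 × 0.1627 = 368.25 t N.
M(t) = M_∞ + (M₀ − M_∞)·e^(−t/τ); t/τ = 0.183/0.1627 = 1.125, so e^(−t/τ) = 0.3248.
M(t) = 368.25 + 549.9 × 0.3248 = 546.83 t N.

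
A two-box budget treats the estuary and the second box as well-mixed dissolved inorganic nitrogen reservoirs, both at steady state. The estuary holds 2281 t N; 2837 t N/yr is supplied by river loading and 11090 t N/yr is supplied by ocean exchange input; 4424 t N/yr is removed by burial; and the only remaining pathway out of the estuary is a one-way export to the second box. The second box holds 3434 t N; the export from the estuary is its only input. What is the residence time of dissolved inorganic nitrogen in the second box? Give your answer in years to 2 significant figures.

0.36 yr

Balance the estuary: ΣF_in = 2837 + 11090 = 13927 t N/yr.
Export to the second box = ΣF_in − (4424) = 9503.0 t N/yr.
At steady state the output of the second box equals its input, 9503.0 t N/yr.
τ = M / F = 3434 / 9503.0 = 0.3614 yr.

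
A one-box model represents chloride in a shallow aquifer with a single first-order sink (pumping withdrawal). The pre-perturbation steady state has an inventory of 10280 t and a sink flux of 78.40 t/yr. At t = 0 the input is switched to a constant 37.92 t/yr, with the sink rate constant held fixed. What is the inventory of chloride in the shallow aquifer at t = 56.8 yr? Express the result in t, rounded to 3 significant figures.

8410 t

Residence time τ = M₀/F₀ = 131.1 yr. The eventual steady state is M_∞ = M₀·(F₁/F₀) = 10280 × 37.92/78.40 = 4972.2 t.
The anomaly ΔM(t) = M(t) − M_∞ decays as ΔM₀·e^(−t/τ) with ΔM₀ = 10280 − 4972.2 = 5308 t.
At t = 56.8 yr, e^(−t/τ) = e^(−0.4332) = 0.6484, so ΔM = 3442 t and M = 4972.2 + 3442 = 8414.0 t.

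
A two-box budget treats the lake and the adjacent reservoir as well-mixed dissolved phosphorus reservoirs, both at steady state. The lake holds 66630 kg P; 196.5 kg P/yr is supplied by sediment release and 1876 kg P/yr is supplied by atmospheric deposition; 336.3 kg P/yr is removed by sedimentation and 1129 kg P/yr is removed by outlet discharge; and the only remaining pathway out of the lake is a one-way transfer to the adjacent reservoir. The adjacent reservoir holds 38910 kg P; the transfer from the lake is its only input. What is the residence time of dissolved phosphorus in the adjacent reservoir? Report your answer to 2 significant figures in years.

64 yr

Balance the lake: ΣF_in = 196.5 + 1876 = 2072.5 kg P/yr.
Transfer to the adjacent reservoir = ΣF_in − (336.3 + 1129) = 607.20 kg P/yr.
At steady state the output of the adjacent reservoir equals its input, 607.20 kg P/yr.
τ = M / F = 38910 / 607.20 = 64.08 yr.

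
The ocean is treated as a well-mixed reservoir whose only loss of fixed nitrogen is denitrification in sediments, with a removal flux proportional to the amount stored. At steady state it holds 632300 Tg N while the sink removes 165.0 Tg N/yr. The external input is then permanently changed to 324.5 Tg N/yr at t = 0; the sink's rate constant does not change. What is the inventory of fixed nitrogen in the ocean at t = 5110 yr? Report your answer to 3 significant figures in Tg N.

Residence time τ = M₀/F₀ = 3832 yr. The eventual steady state is M_∞ = M₀·(F₁/F₀) = 632300 × 324.5/165.0 = 1.2435×10^6 Tg N.
The anomaly ΔM(t) = M(t) − M_∞ decays as ΔM₀·e^(−t/τ) with ΔM₀ = 632300 − 1.2435×10^6 = −611200 Tg N.
At t = 5110 yr, e^(−t/τ) = e^(−1.333) = 0.2636, so ΔM = −161100 Tg N and M = 1.2435×10^6 − 161100 = 1.0824×10^6 Tg N.

1.08×10^6 Tg N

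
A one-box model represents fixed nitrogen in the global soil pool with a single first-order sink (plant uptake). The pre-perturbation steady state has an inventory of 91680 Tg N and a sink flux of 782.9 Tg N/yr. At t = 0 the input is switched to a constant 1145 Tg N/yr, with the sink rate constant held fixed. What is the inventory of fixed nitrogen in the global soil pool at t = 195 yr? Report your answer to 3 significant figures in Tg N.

126000 Tg N

τ = M₀/F₀ = 91680/782.9 = 117.1 yr; rate constant k = 1/τ.
New steady state M_∞ = F₁/k = F₁·τ = 1145 × 117.1 = 134080 Tg N.
M(t) = M_∞ + (M₀ − M_∞)·e^(−t/τ); t/τ = 195/117.1 = 1.665, so e^(−t/τ) = 0.1892.
M(t) = 134080 − 42400 × 0.1892 = 126060 Tg N.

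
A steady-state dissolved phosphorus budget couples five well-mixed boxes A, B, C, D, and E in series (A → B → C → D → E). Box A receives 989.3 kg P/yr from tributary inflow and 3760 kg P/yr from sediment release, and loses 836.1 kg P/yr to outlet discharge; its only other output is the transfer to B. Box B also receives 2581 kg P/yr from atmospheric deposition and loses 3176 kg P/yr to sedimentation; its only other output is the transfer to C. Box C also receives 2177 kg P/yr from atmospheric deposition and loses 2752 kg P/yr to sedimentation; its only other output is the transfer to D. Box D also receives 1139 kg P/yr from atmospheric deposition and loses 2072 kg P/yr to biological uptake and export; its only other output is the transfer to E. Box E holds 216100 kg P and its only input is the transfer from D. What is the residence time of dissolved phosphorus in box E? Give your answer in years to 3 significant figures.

Box A: F(A→B) = (989.3 + 3760) − 836.1 = 3913.2 kg P/yr.
Box B: F(B→C) = (3913.2 + 2581) − 3176 = 3318.2 kg P/yr.
Box C: F(C→D) = (3318.2 + 2177) − 2752 = 2743.2 kg P/yr.
Box D: F(D→E) = (2743.2 + 1139) − 2072 = 1810.2 kg P/yr.
Box E throughput = its input = 1810.2 kg P/yr; τ = 216100 / 1810.2 = 119.4 yr.

119 yr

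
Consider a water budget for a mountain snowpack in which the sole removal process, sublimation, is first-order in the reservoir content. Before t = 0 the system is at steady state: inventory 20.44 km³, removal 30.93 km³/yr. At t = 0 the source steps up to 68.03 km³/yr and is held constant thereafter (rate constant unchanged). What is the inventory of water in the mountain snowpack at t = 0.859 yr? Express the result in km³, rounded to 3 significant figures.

38.3 km³

Residence time τ = M₀/F₀ = 0.6608 yr. The eventual steady state is M_∞ = M₀·(F₁/F₀) = 20.44 × 68.03/30.93 = 44.957 km³.
The anomaly ΔM(t) = M(t) − M_∞ decays as ΔM₀·e^(−t/τ) with ΔM₀ = 20.44 − 44.957 = −24.52 km³.
At t = 0.859 yr, e^(−t/τ) = e^(−1.300) = 0.2726, so ΔM = −6.683 km³ and M = 44.957 − 6.683 = 38.275 km³.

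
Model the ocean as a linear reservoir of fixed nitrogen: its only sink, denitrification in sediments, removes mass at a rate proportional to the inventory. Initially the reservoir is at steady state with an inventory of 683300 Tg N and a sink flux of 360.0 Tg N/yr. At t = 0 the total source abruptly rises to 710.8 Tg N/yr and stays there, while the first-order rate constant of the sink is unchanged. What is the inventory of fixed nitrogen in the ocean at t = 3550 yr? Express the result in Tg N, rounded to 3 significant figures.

1.25×10^6 Tg N

τ = M₀/F₀ = 683300/360.0 = 1898 yr; rate constant k = 1/τ.
New steady state M_∞ = F₁/k = F₁·τ = 710.8 × 1898 = 1.3491×10^6 Tg N.
M(t) = M_∞ + (M₀ − M_∞)·e^(−t/τ); t/τ = 3550/1898 = 1.870, so e^(−t/τ) = 0.1541.
M(t) = 1.3491×10^6 − 665800 × 0.1541 = 1.2466×10^6 Tg N.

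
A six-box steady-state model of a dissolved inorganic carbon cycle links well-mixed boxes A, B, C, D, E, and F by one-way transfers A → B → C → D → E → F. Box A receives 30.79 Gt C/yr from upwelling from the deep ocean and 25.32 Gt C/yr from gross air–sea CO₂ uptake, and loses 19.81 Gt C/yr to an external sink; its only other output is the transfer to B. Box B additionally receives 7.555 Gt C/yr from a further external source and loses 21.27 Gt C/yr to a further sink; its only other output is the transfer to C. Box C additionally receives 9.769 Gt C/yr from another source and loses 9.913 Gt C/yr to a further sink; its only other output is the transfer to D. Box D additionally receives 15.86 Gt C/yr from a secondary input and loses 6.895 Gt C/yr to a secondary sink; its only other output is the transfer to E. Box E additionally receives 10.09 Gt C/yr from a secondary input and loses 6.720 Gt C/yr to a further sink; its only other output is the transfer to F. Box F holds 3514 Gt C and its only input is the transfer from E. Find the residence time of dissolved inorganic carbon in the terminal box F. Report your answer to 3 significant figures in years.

101 yr

Box A: F(A→B) = (30.79 + 25.32) − 19.81 = 36.300 Gt C/yr.
Box B: F(B→C) = (36.300 + 7.555) − 21.27 = 22.585 Gt C/yr.
Box C: F(C→D) = (22.585 + 9.769) − 9.913 = 22.441 Gt C/yr.
Box D: F(D→E) = (22.441 + 15.86) − 6.895 = 31.406 Gt C/yr.
Box E: F(E→F) = (31.406 + 10.09) − 6.720 = 34.776 Gt C/yr.
Box F throughput = its input = 34.776 Gt C/yr; τ = 3514 / 34.776 = 101.0 yr.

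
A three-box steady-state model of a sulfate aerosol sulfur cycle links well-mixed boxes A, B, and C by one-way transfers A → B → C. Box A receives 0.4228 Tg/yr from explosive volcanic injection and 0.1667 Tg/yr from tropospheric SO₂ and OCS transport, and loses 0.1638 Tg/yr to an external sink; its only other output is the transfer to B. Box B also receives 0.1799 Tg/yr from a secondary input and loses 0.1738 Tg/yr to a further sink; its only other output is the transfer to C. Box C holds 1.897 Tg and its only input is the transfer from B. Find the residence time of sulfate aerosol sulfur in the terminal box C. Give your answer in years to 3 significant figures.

4.39 yr

Box A: F(A→B) = (0.4228 + 0.1667) − 0.1638 = 0.42570 Tg/yr.
Box B: F(B→C) = (0.42570 + 0.1799) − 0.1738 = 0.43180 Tg/yr.
Box C throughput = its input = 0.43180 Tg/yr; τ = 1.897 / 0.43180 = 4.393 yr.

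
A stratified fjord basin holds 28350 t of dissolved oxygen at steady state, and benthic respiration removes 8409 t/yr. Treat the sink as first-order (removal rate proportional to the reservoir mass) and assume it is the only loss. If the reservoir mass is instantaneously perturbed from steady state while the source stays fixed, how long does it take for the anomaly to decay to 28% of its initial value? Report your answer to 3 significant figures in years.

For a linear reservoir the anomaly decays as exp(−t/τ) with τ = M/F = 28350/8409 = 3.371 yr.
exp(−t/τ) = 0.28 ⇒ t = −τ ln(0.28) = 3.371 × 1.273 = 4.292 yr.

4.29 yr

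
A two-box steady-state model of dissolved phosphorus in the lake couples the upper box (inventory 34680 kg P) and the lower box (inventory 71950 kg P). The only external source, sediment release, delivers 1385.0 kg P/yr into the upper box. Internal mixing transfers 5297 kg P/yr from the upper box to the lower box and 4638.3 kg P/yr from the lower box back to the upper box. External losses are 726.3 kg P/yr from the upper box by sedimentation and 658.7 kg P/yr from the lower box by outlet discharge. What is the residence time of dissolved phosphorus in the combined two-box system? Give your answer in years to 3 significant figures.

77.0 yr

Treat the two boxes together as one reservoir: the mixing fluxes between them are internal recycling, so τ = ΣM / Σ(external losses).
M_total = 34680 + 71950 = 106630 kg P.
ΣF_external_out = 726.3 + 658.7 = 1385.0 kg P/yr.
τ = M_total / ΣF_ext = 106630 / 1385.0 = 76.99 yr.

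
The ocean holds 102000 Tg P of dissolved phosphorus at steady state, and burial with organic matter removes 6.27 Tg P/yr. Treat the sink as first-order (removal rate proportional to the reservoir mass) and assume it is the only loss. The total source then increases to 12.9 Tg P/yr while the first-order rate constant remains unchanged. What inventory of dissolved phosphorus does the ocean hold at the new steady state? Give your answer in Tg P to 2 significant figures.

210000 Tg P

Rate constant k = F/M = 6.27 / 102000 = 6.147×10^-5 yr⁻¹.
At the new steady state, source = k·M_new ⇒ M_new = 12.9 / 6.147×10^-5 = 209900 Tg P.
(Equivalently M_new = M × F_new/F_old = 102000 × 12.9/6.27.)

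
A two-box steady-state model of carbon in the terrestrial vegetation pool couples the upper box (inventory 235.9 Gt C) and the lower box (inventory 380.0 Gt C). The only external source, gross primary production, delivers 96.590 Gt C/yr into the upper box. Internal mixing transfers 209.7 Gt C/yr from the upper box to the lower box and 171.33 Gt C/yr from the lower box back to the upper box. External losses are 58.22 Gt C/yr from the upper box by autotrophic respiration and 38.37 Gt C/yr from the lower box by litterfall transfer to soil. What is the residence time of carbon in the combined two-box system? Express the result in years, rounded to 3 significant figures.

6.38 yr

Treat the two boxes together as one reservoir: the mixing fluxes between them are internal recycling, so τ = ΣM / Σ(external losses).
M_total = 235.9 + 380.0 = 615.90 Gt C.
ΣF_external_out = 58.22 + 38.37 = 96.590 Gt C/yr.
τ = M_total / ΣF_ext = 615.90 / 96.590 = 6.376 yr.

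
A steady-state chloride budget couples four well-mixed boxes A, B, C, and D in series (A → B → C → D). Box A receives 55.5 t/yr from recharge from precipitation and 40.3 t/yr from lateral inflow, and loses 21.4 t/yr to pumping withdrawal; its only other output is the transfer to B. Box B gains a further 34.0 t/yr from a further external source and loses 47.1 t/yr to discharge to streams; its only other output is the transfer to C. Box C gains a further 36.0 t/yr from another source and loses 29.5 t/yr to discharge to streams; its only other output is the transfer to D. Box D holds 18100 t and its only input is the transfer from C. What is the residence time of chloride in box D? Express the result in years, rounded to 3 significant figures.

267 yr

Box A: F(A→B) = (55.5 + 40.3) − 21.4 = 74.400 t/yr.
Box B: F(B→C) = (74.400 + 34.0) − 47.1 = 61.300 t/yr.
Box C: F(C→D) = (61.300 + 36.0) − 29.5 = 67.800 t/yr.
Box D throughput = its input = 67.800 t/yr; τ = 18100 / 67.800 = 267.0 yr.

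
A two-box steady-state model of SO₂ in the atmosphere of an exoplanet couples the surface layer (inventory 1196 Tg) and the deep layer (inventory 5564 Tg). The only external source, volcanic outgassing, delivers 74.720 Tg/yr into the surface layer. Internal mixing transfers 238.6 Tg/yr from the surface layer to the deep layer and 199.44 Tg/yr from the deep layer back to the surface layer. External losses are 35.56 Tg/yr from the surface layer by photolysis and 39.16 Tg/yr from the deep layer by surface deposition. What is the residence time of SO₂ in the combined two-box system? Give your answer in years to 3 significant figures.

For the system as a whole, the A↔B exchange is internal and contributes nothing to the throughput; only the external sinks remove mass.
M_total = 1196 + 5564 = 6760.0 Tg.
ΣF_external_out = 35.56 + 39.16 = 74.720 Tg/yr.
τ = M_total / ΣF_ext = 6760.0 / 74.720 = 90.47 yr.

90.5 yr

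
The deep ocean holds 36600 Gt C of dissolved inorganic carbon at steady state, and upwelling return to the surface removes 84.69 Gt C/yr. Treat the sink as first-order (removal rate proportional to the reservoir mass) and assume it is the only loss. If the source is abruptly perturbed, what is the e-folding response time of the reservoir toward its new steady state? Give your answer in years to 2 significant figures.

For a linear reservoir the response time equals the residence time τ = M/F.
τ = 36600 / 84.69 = 432.2 yr.

430 yr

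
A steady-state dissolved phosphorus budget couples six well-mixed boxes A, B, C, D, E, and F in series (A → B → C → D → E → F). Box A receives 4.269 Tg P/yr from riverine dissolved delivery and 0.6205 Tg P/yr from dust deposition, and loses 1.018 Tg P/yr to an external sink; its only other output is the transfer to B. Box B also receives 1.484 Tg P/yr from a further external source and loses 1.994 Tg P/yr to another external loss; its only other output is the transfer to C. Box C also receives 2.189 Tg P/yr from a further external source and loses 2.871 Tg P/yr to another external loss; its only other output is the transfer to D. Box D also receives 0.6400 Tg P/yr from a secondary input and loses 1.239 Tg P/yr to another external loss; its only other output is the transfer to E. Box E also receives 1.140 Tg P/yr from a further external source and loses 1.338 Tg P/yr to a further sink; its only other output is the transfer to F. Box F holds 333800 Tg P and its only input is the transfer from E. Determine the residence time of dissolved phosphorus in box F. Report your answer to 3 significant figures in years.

Box A: F(A→B) = (4.269 + 0.6205) − 1.018 = 3.8715 Tg P/yr.
Box B: F(B→C) = (3.8715 + 1.484) − 1.994 = 3.3615 Tg P/yr.
Box C: F(C→D) = (3.3615 + 2.189) − 2.871 = 2.6795 Tg P/yr.
Box D: F(D→E) = (2.6795 + 0.6400) − 1.239 = 2.0805 Tg P/yr.
Box E: F(E→F) = (2.0805 + 1.140) − 1.338 = 1.8825 Tg P/yr.
Box F throughput = its input = 1.8825 Tg P/yr; τ = 333800 / 1.8825 = 177300 yr.

177000 yr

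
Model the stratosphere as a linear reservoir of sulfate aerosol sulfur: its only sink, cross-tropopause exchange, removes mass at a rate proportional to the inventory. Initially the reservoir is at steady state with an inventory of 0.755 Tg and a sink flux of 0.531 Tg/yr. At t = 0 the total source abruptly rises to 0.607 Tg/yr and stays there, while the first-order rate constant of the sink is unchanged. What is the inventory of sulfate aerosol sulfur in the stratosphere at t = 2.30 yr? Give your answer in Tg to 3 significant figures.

The sink rate constant is k = F₀/M₀ = 0.531/0.755 = 0.7033 yr⁻¹.
Solving dM/dt = F₁ − kM with M(0) = M₀ gives M(t) = F₁/k + (M₀ − F₁/k)·e^(−kt).
F₁/k = 0.607/0.7033 = 0.86306 Tg; kt = 0.7033 × 2.30 = 1.618, e^(−kt) = 0.1984.
M(2.30) = 0.86306 + (0.755 − 0.86306) × 0.1984 = 0.86306 − 0.02144 = 0.84162 Tg.

0.842 Tg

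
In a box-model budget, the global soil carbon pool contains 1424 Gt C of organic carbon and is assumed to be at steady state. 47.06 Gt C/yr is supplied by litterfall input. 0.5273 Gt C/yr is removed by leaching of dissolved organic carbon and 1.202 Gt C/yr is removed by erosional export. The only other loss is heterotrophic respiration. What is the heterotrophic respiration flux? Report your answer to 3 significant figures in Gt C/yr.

45.3 Gt C/yr

At steady state ΣF_in = ΣF_out.
ΣF_in = 47.060 Gt C/yr.
Heterotrophic respiration flux = ΣF_in − (0.5273 + 1.202) = 47.060 − 1.729 = 45.33 Gt C/yr.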